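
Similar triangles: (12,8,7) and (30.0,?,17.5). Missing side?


Scale factor = 30.0/12 = 2.5
Missing side = 8 × 2.5
= 20.0

20.0


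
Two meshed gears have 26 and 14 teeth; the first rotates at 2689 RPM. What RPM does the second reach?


Gear ratio = 26:14 = 13:7
RPM_B = RPM_A × (teeth_A / teeth_B)
= 2689 × (26/14)
= 4993.9 RPM

4993.9 RPM


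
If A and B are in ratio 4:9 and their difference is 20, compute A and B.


Let A = 4k, B = 9k.
9k - 4k = 20
5k = 20 → k = 20/5 = 4
A = 4×4 = 16, B = 9×4 = 36
= A = 16, B = 36

A = 16, B = 36


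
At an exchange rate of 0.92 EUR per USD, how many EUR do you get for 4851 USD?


Amount × rate = 4851 × 0.92
= 4462.92 EUR

4462.92 EUR


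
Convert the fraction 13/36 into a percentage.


Percentage = (part / whole) × 100
= (13 / 36) × 100
≈ 36.11%

36.11%


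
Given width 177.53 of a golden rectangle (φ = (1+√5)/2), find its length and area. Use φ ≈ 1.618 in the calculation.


φ = (1 + √5) / 2 ≈ 1.618
Length = width × φ = 177.53 × 1.618 = 287.24354
≈ 287.24
Area = width × length = 177.53 × 287.24354 = 50994.3456562 ≈ 50994.35
= Length: 287.24, Area: 50994.35

Length: 287.24, Area: 50994.35


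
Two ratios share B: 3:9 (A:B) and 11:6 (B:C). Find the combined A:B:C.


Match B: multiply A:B by 11 → 33:99
Multiply B:C by 9 → 99:54
Combined: 33:99:54
GCD = 3
= 11:33:18

11:33:18


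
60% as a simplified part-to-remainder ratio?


60% means 60 parts out of 100; remainder = 40
Part : remainder = 60:40
GCD = 20
= 3:2

3:2


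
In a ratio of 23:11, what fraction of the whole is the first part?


Total parts = 23 + 11 = 34
First part: 23/34 = 23/34
= 23/34

23/34


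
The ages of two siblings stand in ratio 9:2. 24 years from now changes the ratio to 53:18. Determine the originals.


Let A = 9k, B = 2k.
(9k + 24) / (2k + 24) = 53/18
Cross-multiply: 18(9k + 24) = 53(2k + 24)
162k + 432 = 106k + 1272
162k - 106k = 1272 - 432
56k = 840
k = 840/56 = 15
A = 9×15 = 135, B = 2×15 = 30
= A = 135, B = 30

A = 135, B = 30


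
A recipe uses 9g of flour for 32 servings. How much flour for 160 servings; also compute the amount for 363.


Direct proportion: y/x = constant
k = 9/32 ≈ 0.2813
y at x=160: k × 160 = 9 × 160 / 32 = 1440/32 = 45.00
y at x=363: k × 363 = 9 × 363 / 32 = 3267/32 ≈ 102.09
= 45.00 and 102.09

45.00 and 102.09


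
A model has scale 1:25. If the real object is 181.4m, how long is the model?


Model size = real / scale
= 181.4 / 25
= 7.2560 m

7.2560 m


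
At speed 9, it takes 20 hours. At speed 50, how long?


Inverse proportion: x × y = constant
k = 9 × 20 = 180
y₂ = k / 50 = 180 / 50
= 3.60

3.60


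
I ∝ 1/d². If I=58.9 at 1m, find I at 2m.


I₁d₁² = I₂d₂²
I₂ = I₁ × (d₁/d₂)²
= 58.9 × (1/2)²
= 58.9 × 1/4
= 58.9/4
= 14.7250

14.7250


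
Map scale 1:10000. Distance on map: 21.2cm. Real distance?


Real distance = map distance × scale
= 21.2cm × 10000
= 212000 cm = 2120.0 m
= 2.120 km

2.120 km


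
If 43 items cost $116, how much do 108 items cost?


Direct proportion: y/x = constant
k = 116/43 ≈ 2.6977
y₂ = k × 108 = 116 × 108 / 43 = 12528/43
≈ 291.35

291.35


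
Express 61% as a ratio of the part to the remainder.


61% means 61 parts out of 100; remainder = 39
Part : remainder = 61:39
GCD = 1
= 61:39

61:39


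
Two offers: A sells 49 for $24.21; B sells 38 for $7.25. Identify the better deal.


Deal A: $24.21/49 = $0.4941/unit
Deal B: $7.25/38 = $0.1908/unit
B is cheaper per unit
= Deal B

Deal B


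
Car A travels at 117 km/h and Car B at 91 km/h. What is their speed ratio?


Ratio = 117:91
GCD = 13
Simplified = 9:7
Time ratio (same distance) = 7:9
Speed ratio = 9:7

9:7


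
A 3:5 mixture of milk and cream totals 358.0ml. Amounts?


Total parts = 3 + 5 = 8
milk: 358.0 × 3/8 = 134.3ml
cream: 358.0 × 5/8 = 223.8ml
= 134.3ml and 223.8ml

134.3ml and 223.8ml


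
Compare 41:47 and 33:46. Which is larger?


41/47 = 0.8723
33/46 = 0.7174
0.8723 > 0.7174, so 41:47 is greater
= 41:47

41:47


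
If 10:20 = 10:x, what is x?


Cross multiply: 10 × x = 20 × 10
10x = 200
x = 200 / 10
= 20.00

20.00


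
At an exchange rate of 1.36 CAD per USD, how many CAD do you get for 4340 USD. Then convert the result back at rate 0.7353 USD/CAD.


Amount × rate = 4340 × 1.36 = 5902.40 CAD
Round-trip: 5902.40 × 0.7353 = 4340.03 USD
= 5902.40 CAD, then 4340.03 USD

5902.40 CAD, then 4340.03 USD


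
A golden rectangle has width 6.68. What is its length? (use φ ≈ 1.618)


φ = (1 + √5) / 2 ≈ 1.618
Length = width × φ = 6.68 × 1.618 = 10.80824
≈ 10.81

10.81


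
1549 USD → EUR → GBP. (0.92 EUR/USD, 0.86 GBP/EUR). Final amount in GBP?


Step 1: 1549 USD × 0.92 = 1425.08 EUR
Step 2: 1425.08 EUR × 0.86 = 1225.57 GBP
Implied rate USD→GBP = 0.92 × 0.86 = 0.7912
= 1225.57 GBP

1225.57 GBP


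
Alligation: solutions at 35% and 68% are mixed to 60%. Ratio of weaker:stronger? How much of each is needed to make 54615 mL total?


Let x parts of 35% mix with y parts of 68%.
35x + 68y = 60(x + y)
35x + 68y = 60x + 60y
x(35 - 60) = y(60 - 68)
x/y = (68 - 60)/(60 - 35) = 8/25
Simplify: 8:25
Total parts = 33; one part = 54615/33 = 1655.00 mL
35% solution: 8×1655.00 = 13240.00 mL
68% solution: 25×1655.00 = 41375.00 mL
= ratio 8:25; 13240.00 mL and 41375.00 mL

ratio 8:25; 13240.00 mL and 41375.00 mL


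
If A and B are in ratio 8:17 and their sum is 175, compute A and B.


Let A = 8k, B = 17k.
8k + 17k = 175
25k = 175 → k = 175/25 = 7
A = 8×7 = 56, B = 17×7 = 119
= A = 56, B = 119

A = 56, B = 119


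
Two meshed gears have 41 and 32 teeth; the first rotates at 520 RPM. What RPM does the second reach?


Gear ratio = 41:32 = 41:32
RPM_B = RPM_A × (teeth_A / teeth_B)
= 520 × (41/32)
= 666.3 RPM

666.3 RPM


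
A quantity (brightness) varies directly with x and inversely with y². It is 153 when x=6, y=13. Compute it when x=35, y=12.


z = k·x/y²
Solve for k using the known point: k = z·y²/x = 153×169/6 = 25857/6 = 4309.5000
Now evaluate at x=35, y=12:
z = k × 35 / 144 = (25857 × 35) / (6 × 144) = 904995/864
≈ 1047.4479

1047.4479


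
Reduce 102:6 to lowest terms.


GCD(102, 6) = 6
102/6 : 6/6
= 17:1

17:1


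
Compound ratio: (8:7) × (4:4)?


Compound ratio = (8×4) : (7×4)
= 32:28
GCD = 4
= 8:7

8:7


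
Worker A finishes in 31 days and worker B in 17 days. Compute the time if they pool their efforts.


Rate of A = 1/31 per day
Rate of B = 1/17 per day
Combined rate = 1/31 + 1/17 = 48/527 ≈ 0.0911 per day
Days = 1 / combined rate = 527/48
≈ 10.98 days

10.98 days


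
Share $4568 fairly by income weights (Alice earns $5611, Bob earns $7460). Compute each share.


Total income = 5611 + 7460 = $13071
Alice: $4568 × 5611/13071 = $1960.91
Bob: $4568 × 7460/13071 = $2607.09
= Alice: $1960.91, Bob: $2607.09

Alice: $1960.91, Bob: $2607.09


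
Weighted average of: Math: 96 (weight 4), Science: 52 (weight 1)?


Numerator = 96×4 + 52×1
= 384 + 52
= 436
Total weight = 5
Weighted avg = 436/5
= 87.20

87.20


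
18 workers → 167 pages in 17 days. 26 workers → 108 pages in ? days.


Days ∝ work / workers, so d₂ = d₁ × (m₁/m₂) × (w₂/w₁)
Workers factor (inverse): 18/26 ≈ 0.6923
Work factor (direct): 108/167 ≈ 0.6467
d₂ = 17 × 18/26 × 108/167 = (17 × 18 × 108) / (26 × 167) = 33048/4342
≈ 7.61 days

7.61 days


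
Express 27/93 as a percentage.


Percentage = (part / whole) × 100
= (27 / 93) × 100
≈ 29.03%

29.03%


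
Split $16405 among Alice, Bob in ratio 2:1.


Total parts = 2 + 1 = 3
Alice: 16405 × 2/3 = 10936.67
Bob: 16405 × 1/3 = 5468.33
= Alice: $10936.67, Bob: $5468.33

Alice: $10936.67, Bob: $5468.33


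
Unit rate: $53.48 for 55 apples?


Unit rate = total / quantity
= 53.48 / 55
= $0.97 per unit

$0.97 per unit


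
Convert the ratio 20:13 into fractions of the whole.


Total parts = 20 + 13 = 33
First part: 20/33 = 20/33
Second part: 13/33 = 13/33
= 20/33 and 13/33

20/33 and 13/33


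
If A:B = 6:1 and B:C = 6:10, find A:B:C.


Match B: multiply A:B by 6 → 36:6
Multiply B:C by 1 → 6:10
Combined: 36:6:10
GCD = 2
= 18:3:5

18:3:5


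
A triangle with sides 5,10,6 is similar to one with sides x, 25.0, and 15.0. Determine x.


Scale factor = 25.0/10 = 2.5
Missing side = 5 × 2.5
= 12.5

12.5


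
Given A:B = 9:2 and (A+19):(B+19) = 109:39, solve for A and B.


Let A = 9k, B = 2k.
(9k + 19) / (2k + 19) = 109/39
Cross-multiply: 39(9k + 19) = 109(2k + 19)
351k + 741 = 218k + 2071
351k - 218k = 2071 - 741
133k = 1330
k = 1330/133 = 10
A = 9×10 = 90, B = 2×10 = 20
= A = 90, B = 20

A = 90, B = 20


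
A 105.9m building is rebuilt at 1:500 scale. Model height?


Model size = real / scale
= 105.9 / 500
= 0.2118 m

0.2118 m


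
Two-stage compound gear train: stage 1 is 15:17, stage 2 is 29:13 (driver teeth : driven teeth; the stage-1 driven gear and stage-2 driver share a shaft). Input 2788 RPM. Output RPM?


Stage 1: RPM_B = RPM_A × t_A/t_B = 2788 × 15/17 = 41820/17 = 2460.00
B and C share a shaft → RPM_C = RPM_B
Stage 2: RPM_D = RPM_C × t_C/t_D = RPM_A × (t_A×t_C)/(t_B×t_D)
Overall ratio = (15×29)/(17×13) = 435/221
RPM_D = 2788 × 435/221 = 1212780/221
≈ 5487.69 RPM

5487.69 RPM


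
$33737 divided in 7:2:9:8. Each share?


Total parts = 7 + 2 + 9 + 8 = 26
Part 1: 33737 × 7/26 = 9083.04
Part 2: 33737 × 2/26 = 2595.15
Part 3: 33737 × 9/26 = 11678.19
Part 4: 33737 × 8/26 = 10380.62
= Part 1: $9083.04, Part 2: $2595.15, Part 3: $11678.19, Part 4: $10380.62

Part 1: $9083.04, Part 2: $2595.15, Part 3: $11678.19, Part 4: $10380.62


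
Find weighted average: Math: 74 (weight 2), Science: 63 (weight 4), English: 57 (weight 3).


Numerator = 74×2 + 63×4 + 57×3
= 148 + 252 + 171
= 571
Total weight = 9
Weighted avg = 571/9
= 63.44

63.44


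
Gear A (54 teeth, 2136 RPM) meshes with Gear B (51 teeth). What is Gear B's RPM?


Gear ratio = 54:51 = 18:17
RPM_B = RPM_A × (teeth_A / teeth_B)
= 2136 × (54/51)
= 2261.6 RPM

2261.6 RPM


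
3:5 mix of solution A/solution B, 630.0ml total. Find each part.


Total parts = 3 + 5 = 8
solution A: 630.0 × 3/8 = 236.3ml
solution B: 630.0 × 5/8 = 393.8ml
= 236.3ml and 393.8ml

236.3ml and 393.8ml


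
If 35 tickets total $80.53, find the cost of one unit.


Unit rate = total / quantity
= 80.53 / 35
= $2.30 per unit

$2.30 per unit


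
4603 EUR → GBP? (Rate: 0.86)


Amount × rate = 4603 × 0.86
= 3958.58 GBP

3958.58 GBP


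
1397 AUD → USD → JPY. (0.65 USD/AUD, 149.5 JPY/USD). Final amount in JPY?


Step 1: 1397 AUD × 0.65 = 908.05 USD
Step 2: 908.05 USD × 149.5 = 135753.48 JPY
Implied rate AUD→JPY = 0.65 × 149.5 = 97.1750
= 135753.48 JPY

135753.48 JPY


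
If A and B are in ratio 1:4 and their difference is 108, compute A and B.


Let A = 1k, B = 4k.
4k - 1k = 108
3k = 108 → k = 108/3 = 36
A = 1×36 = 36, B = 4×36 = 144
= A = 36, B = 144

A = 36, B = 144


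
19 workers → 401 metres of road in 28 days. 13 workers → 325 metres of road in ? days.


Days ∝ work / workers, so d₂ = d₁ × (m₁/m₂) × (w₂/w₁)
Workers factor (inverse): 19/13 ≈ 1.4615
Work factor (direct): 325/401 ≈ 0.8105
d₂ = 28 × 19/13 × 325/401 = (28 × 19 × 325) / (13 × 401) = 172900/5213
≈ 33.17 days

33.17 days


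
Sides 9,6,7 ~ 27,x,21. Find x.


Scale factor = 27/9 = 3
Missing side = 6 × 3
= 18.0

18.0


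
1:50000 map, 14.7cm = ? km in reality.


Real distance = map distance × scale
= 14.7cm × 50000
= 735000 cm = 7350.0 m
= 7.350 km

7.350 km


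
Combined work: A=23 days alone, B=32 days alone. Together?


Rate of A = 1/23 per day
Rate of B = 1/32 per day
Combined rate = 1/23 + 1/32 = 55/736 ≈ 0.0747 per day
Days = 1 / combined rate = 736/55
≈ 13.38 days

13.38 days


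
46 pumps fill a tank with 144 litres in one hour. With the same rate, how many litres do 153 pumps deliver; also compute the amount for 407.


Direct proportion: y/x = constant
k = 144/46 ≈ 3.1304
y at x=153: k × 153 = 144 × 153 / 46 = 22032/46 ≈ 478.96
y at x=407: k × 407 = 144 × 407 / 46 = 58608/46 ≈ 1274.09
= 478.96 and 1274.09

478.96 and 1274.09


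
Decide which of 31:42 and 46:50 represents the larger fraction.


31/42 = 0.7381
46/50 = 0.9200
0.7381 < 0.9200, so 31:42 is less
= 46:50

46:50


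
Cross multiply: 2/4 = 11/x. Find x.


Cross multiply: 2 × x = 4 × 11
2x = 44
x = 44 / 2
= 22.00

22.00


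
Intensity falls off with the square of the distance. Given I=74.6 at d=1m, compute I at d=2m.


I₁d₁² = I₂d₂²
I₂ = I₁ × (d₁/d₂)²
= 74.6 × (1/2)²
= 74.6 × 1/4
= 74.6/4
= 18.6500

18.6500


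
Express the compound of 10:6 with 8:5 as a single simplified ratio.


Compound ratio = (10×8) : (6×5)
= 80:30
GCD = 10
= 8:3

8:3


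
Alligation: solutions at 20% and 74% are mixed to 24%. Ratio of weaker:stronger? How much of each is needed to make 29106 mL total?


Let x parts of 20% mix with y parts of 74%.
20x + 74y = 24(x + y)
20x + 74y = 24x + 24y
x(20 - 24) = y(24 - 74)
x/y = (74 - 24)/(24 - 20) = 50/4
Simplify: 25:2
Total parts = 27; one part = 29106/27 = 1078.00 mL
20% solution: 25×1078.00 = 26950.00 mL
74% solution: 2×1078.00 = 2156.00 mL
= ratio 25:2; 26950.00 mL and 2156.00 mL

ratio 25:2; 26950.00 mL and 2156.00 mL


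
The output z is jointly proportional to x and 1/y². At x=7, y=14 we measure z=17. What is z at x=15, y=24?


z = k·x/y²
Solve for k using the known point: k = z·y²/x = 17×196/7 = 3332/7 = 476.0000
Now evaluate at x=15, y=24:
z = k × 15 / 576 = (3332 × 15) / (7 × 576) = 49980/4032
≈ 12.3958

12.3958


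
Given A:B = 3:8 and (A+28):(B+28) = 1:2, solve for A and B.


Let A = 3k, B = 8k.
(3k + 28) / (8k + 28) = 1/2
Cross-multiply: 2(3k + 28) = 1(8k + 28)
6k + 56 = 8k + 28
6k - 8k = 28 - 56
-2k = -28
k = -28/-2 = 14
A = 3×14 = 42, B = 8×14 = 112
= A = 42, B = 112

A = 42, B = 112


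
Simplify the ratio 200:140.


GCD(200, 140) = 20
200/20 : 140/20
= 10:7

10:7


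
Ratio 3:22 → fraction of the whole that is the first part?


Total parts = 3 + 22 = 25
First part: 3/25 = 3/25
= 3/25

3/25


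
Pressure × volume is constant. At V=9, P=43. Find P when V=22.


Inverse proportion: x × y = constant
k = 9 × 43 = 387
y₂ = k / 22 = 387 / 22
= 17.59

17.59


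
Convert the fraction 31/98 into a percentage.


Percentage = (part / whole) × 100
= (31 / 98) × 100
≈ 31.63%

31.63%


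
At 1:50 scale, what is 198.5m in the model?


Model size = real / scale
= 198.5 / 50
= 3.9700 m

3.9700 m


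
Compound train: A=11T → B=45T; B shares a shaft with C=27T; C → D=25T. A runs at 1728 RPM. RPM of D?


Stage 1: RPM_B = RPM_A × t_A/t_B = 1728 × 11/45 = 19008/45 = 422.40
B and C share a shaft → RPM_C = RPM_B
Stage 2: RPM_D = RPM_C × t_C/t_D = RPM_A × (t_A×t_C)/(t_B×t_D)
Overall ratio = (11×27)/(45×25) = 297/1125
RPM_D = 1728 × 297/1125 = 513216/1125
≈ 456.19 RPM

456.19 RPM


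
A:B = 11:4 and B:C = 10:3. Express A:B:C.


Match B: multiply A:B by 10 → 110:40
Multiply B:C by 4 → 40:12
Combined: 110:40:12
GCD = 2
= 55:20:6

55:20:6


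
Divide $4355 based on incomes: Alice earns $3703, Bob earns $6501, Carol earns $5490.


Total income = 3703 + 6501 + 5490 = $15694
Alice: $4355 × 3703/15694 = $1027.56
Bob: $4355 × 6501/15694 = $1803.99
Carol: $4355 × 5490/15694 = $1523.45
= Alice: $1027.56, Bob: $1803.99, Carol: $1523.45

Alice: $1027.56, Bob: $1803.99, Carol: $1523.45


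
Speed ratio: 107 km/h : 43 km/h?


Ratio = 107:43
GCD = 1
Simplified = 107:43
Time ratio (same distance) = 43:107
Speed ratio = 107:43

107:43


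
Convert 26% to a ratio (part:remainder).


26% means 26 parts out of 100; remainder = 74
Part : remainder = 26:74
GCD = 2
= 13:37

13:37


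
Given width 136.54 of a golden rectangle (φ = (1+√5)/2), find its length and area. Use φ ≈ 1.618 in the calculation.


φ = (1 + √5) / 2 ≈ 1.618
Length = width × φ = 136.54 × 1.618 = 220.92172
≈ 220.92
Area = width × length = 136.54 × 220.92172 = 30164.6516488 ≈ 30164.65
= Length: 220.92, Area: 30164.65

Length: 220.92, Area: 30164.65


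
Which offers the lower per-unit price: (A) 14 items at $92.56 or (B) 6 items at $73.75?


Deal A: $92.56/14 = $6.6114/unit
Deal B: $73.75/6 = $12.2917/unit
A is cheaper per unit
= Deal A

Deal A


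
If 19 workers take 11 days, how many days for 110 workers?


Inverse proportion: x × y = constant
k = 19 × 11 = 209
y₂ = k / 110 = 209 / 110
= 1.90

1.90


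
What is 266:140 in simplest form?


GCD(266, 140) = 14
266/14 : 140/14
= 19:10

19:10


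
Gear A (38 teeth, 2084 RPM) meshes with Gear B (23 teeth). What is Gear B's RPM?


Gear ratio = 38:23 = 38:23
RPM_B = RPM_A × (teeth_A / teeth_B)
= 2084 × (38/23)
= 3443.1 RPM

3443.1 RPM


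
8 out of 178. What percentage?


Percentage = (part / whole) × 100
= (8 / 178) × 100
≈ 4.49%

4.49%


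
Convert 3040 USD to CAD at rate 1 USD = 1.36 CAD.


Amount × rate = 3040 × 1.36
= 4134.40 CAD

4134.40 CAD


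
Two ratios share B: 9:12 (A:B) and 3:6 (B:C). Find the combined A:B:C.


Match B: multiply A:B by 3 → 27:36
Multiply B:C by 12 → 36:72
Combined: 27:36:72
GCD = 9
= 3:4:8

3:4:8


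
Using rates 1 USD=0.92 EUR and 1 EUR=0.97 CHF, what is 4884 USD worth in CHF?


Step 1: 4884 USD × 0.92 = 4493.28 EUR
Step 2: 4493.28 EUR × 0.97 = 4358.48 CHF
Implied rate USD→CHF = 0.92 × 0.97 = 0.8924
= 4358.48 CHF

4358.48 CHF


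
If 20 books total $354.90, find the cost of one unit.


Unit rate = total / quantity
= 354.90 / 20
= $17.75 per unit

$17.75 per unit


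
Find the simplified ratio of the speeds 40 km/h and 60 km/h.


Ratio = 40:60
GCD = 20
Simplified = 2:3
Time ratio (same distance) = 3:2
Speed ratio = 2:3

2:3


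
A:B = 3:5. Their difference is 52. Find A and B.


Let A = 3k, B = 5k.
5k - 3k = 52
2k = 52 → k = 52/2 = 26
A = 3×26 = 78, B = 5×26 = 130
= A = 78, B = 130

A = 78, B = 130


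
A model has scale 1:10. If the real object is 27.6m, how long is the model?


Model size = real / scale
= 27.6 / 10
= 2.7600 m

2.7600 m


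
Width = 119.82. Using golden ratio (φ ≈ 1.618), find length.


φ = (1 + √5) / 2 ≈ 1.618
Length = width × φ = 119.82 × 1.618 = 193.86876
≈ 193.87

193.87


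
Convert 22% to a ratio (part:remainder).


22% means 22 parts out of 100; remainder = 78
Part : remainder = 22:78
GCD = 2
= 11:39

11:39


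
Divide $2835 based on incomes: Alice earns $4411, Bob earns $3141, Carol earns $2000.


Total income = 4411 + 3141 + 2000 = $9552
Alice: $2835 × 4411/9552 = $1309.17
Bob: $2835 × 3141/9552 = $932.24
Carol: $2835 × 2000/9552 = $593.59
= Alice: $1309.17, Bob: $932.24, Carol: $593.59

Alice: $1309.17, Bob: $932.24, Carol: $593.59


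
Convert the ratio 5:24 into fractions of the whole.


Total parts = 5 + 24 = 29
First part: 5/29 = 5/29
Second part: 24/29 = 24/29
= 5/29 and 24/29

5/29 and 24/29


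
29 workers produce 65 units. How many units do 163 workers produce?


Direct proportion: y/x = constant
k = 65/29 ≈ 2.2414
y₂ = k × 163 = 65 × 163 / 29 = 10595/29
≈ 365.34

365.34


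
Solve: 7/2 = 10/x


Cross multiply: 7 × x = 2 × 10
7x = 20
x = 20 / 7
= 2.86

2.86


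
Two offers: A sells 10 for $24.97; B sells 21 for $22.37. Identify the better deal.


Deal A: $24.97/10 = $2.4970/unit
Deal B: $22.37/21 = $1.0652/unit
B is cheaper per unit
= Deal B

Deal B


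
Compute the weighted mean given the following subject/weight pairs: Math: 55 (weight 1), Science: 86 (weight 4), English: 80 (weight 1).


Numerator = 55×1 + 86×4 + 80×1
= 55 + 344 + 80
= 479
Total weight = 6
Weighted avg = 479/6
= 79.83

79.83


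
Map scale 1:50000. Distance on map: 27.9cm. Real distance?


Real distance = map distance × scale
= 27.9cm × 50000
= 1395000 cm = 13950.0 m
= 13.950 km

13.950 km


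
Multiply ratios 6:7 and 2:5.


Compound ratio = (6×2) : (7×5)
= 12:35
GCD = 1
= 12:35

12:35


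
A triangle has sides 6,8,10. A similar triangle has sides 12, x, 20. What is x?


Scale factor = 12/6 = 2
Missing side = 8 × 2
= 16.0

16.0


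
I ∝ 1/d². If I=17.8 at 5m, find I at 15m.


I₁d₁² = I₂d₂²
I₂ = I₁ × (d₁/d₂)²
= 17.8 × (5/15)²
= 17.8 × 25/225
= 445/225
≈ 1.9778

1.9778


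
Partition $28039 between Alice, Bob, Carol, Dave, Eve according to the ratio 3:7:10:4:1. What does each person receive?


Total parts = 3 + 7 + 10 + 4 + 1 = 25
Alice: 28039 × 3/25 = 3364.68
Bob: 28039 × 7/25 = 7850.92
Carol: 28039 × 10/25 = 11215.60
Dave: 28039 × 4/25 = 4486.24
Eve: 28039 × 1/25 = 1121.56
= Alice: $3364.68, Bob: $7850.92, Carol: $11215.60, Dave: $4486.24, Eve: $1121.56

Alice: $3364.68, Bob: $7850.92, Carol: $11215.60, Dave: $4486.24, Eve: $1121.56


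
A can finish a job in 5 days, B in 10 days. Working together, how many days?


Rate of A = 1/5 per day
Rate of B = 1/10 per day
Combined rate = 1/5 + 1/10 = 15/50 = 0.3000 per day
Days = 1 / combined rate = 50/15
≈ 3.33 days

3.33 days


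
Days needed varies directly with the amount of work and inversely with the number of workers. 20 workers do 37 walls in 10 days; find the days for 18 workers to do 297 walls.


Days ∝ work / workers, so d₂ = d₁ × (m₁/m₂) × (w₂/w₁)
Workers factor (inverse): 20/18 ≈ 1.1111
Work factor (direct): 297/37 ≈ 8.0270
d₂ = 10 × 20/18 × 297/37 = (10 × 20 × 297) / (18 × 37) = 59400/666
≈ 89.19 days

89.19 days


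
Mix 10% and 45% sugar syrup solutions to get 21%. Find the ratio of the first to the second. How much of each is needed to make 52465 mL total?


Let x parts of 10% mix with y parts of 45%.
10x + 45y = 21(x + y)
10x + 45y = 21x + 21y
x(10 - 21) = y(21 - 45)
x/y = (45 - 21)/(21 - 10) = 24/11
Simplify: 24:11
Total parts = 35; one part = 52465/35 = 1499.00 mL
10% solution: 24×1499.00 = 35976.00 mL
45% solution: 11×1499.00 = 16489.00 mL
= ratio 24:11; 35976.00 mL and 16489.00 mL

ratio 24:11; 35976.00 mL and 16489.00 mL


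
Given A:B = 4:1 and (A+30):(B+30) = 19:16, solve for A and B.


Let A = 4k, B = 1k.
(4k + 30) / (1k + 30) = 19/16
Cross-multiply: 16(4k + 30) = 19(1k + 30)
64k + 480 = 19k + 570
64k - 19k = 570 - 480
45k = 90
k = 90/45 = 2
A = 4×2 = 8, B = 1×2 = 2
= A = 8, B = 2

A = 8, B = 2


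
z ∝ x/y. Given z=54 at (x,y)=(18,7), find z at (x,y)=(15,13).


z = k·x/y
Solve for k using the known point: k = z·y/x = 54×7/18 = 378/18 = 21.0000
Now evaluate at x=15, y=13:
z = k × 15 / 13 = (378 × 15) / (18 × 13) = 5670/234
≈ 24.2308

24.2308


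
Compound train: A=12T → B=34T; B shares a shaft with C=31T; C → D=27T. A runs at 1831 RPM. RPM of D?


Stage 1: RPM_B = RPM_A × t_A/t_B = 1831 × 12/34 = 21972/34 ≈ 646.24
B and C share a shaft → RPM_C = RPM_B
Stage 2: RPM_D = RPM_C × t_C/t_D = RPM_A × (t_A×t_C)/(t_B×t_D)
Overall ratio = (12×31)/(34×27) = 372/918
RPM_D = 1831 × 372/918 = 681132/918
≈ 741.97 RPM

741.97 RPM


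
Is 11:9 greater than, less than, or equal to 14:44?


11/9 = 1.2222
14/44 = 0.3182
1.2222 > 0.3182, so 11:9 is greater
= greater than

greater than


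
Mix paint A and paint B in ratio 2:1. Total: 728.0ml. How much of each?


Total parts = 2 + 1 = 3
paint A: 728.0 × 2/3 = 485.3ml
paint B: 728.0 × 1/3 = 242.7ml
= 485.3ml and 242.7ml

485.3ml and 242.7ml


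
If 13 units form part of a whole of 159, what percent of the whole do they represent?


Percentage = (part / whole) × 100
= (13 / 159) × 100
≈ 8.18%

8.18%


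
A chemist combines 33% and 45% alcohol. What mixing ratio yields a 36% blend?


Let x parts of 33% mix with y parts of 45%.
33x + 45y = 36(x + y)
33x + 45y = 36x + 36y
x(33 - 36) = y(36 - 45)
x/y = (45 - 36)/(36 - 33) = 9/3
Simplify: 3:1
= 3:1

3:1


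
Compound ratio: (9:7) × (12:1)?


Compound ratio = (9×12) : (7×1)
= 108:7
GCD = 1
= 108:7

108:7


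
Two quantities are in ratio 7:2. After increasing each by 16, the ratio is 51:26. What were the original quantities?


Let A = 7k, B = 2k.
(7k + 16) / (2k + 16) = 51/26
Cross-multiply: 26(7k + 16) = 51(2k + 16)
182k + 416 = 102k + 816
182k - 102k = 816 - 416
80k = 400
k = 400/80 = 5
A = 7×5 = 35, B = 2×5 = 10
= A = 35, B = 10

A = 35, B = 10


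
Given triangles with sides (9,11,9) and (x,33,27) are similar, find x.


Scale factor = 33/11 = 3
Missing side = 9 × 3
= 27.0

27.0


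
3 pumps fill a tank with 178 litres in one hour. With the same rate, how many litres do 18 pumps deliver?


Direct proportion: y/x = constant
k = 178/3 ≈ 59.3333
y₂ = k × 18 = 178 × 18 / 3 = 3204/3
= 1068.00

1068.00


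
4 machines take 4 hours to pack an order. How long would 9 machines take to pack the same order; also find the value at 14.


Inverse proportion: x × y = constant
k = 4 × 4 = 16
At x=9: k/9 = 1.78
At x=14: k/14 = 1.14
= 1.78 and 1.14

1.78 and 1.14


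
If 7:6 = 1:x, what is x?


Cross multiply: 7 × x = 6 × 1
7x = 6
x = 6 / 7
= 0.86

0.86


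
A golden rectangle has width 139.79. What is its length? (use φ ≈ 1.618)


φ = (1 + √5) / 2 ≈ 1.618
Length = width × φ = 139.79 × 1.618 = 226.18022
≈ 226.18

226.18


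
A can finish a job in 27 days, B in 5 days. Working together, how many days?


Rate of A = 1/27 per day
Rate of B = 1/5 per day
Combined rate = 1/27 + 1/5 = 32/135 ≈ 0.2370 per day
Days = 1 / combined rate = 135/32
≈ 4.22 days

4.22 days


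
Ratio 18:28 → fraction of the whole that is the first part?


Total parts = 18 + 28 = 46
First part: 18/46 = 9/23
= 9/23

9/23


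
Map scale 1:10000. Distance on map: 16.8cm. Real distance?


Real distance = map distance × scale
= 16.8cm × 10000
= 168000 cm = 1680.0 m
= 1.680 km

1.680 km


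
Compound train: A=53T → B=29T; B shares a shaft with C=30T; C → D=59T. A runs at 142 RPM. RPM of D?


Stage 1: RPM_B = RPM_A × t_A/t_B = 142 × 53/29 = 7526/29 ≈ 259.52
B and C share a shaft → RPM_C = RPM_B
Stage 2: RPM_D = RPM_C × t_C/t_D = RPM_A × (t_A×t_C)/(t_B×t_D)
Overall ratio = (53×30)/(29×59) = 1590/1711
RPM_D = 142 × 1590/1711 = 225780/1711
≈ 131.96 RPM

131.96 RPM


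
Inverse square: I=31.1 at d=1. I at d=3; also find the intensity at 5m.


I₁d₁² = I₂d₂²
I at 3m = 31.1 × (1/3)² = 31.1 × 1/9 = 31.1/9 ≈ 3.4556
I at 5m = 31.1 × (1/5)² = 31.1 × 1/25 = 31.1/25 = 1.2440
= 3.4556 and 1.2440

3.4556 and 1.2440


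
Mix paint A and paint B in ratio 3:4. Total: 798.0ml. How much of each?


Total parts = 3 + 4 = 7
paint A: 798.0 × 3/7 = 342.0ml
paint B: 798.0 × 4/7 = 456.0ml
= 342.0ml and 456.0ml

342.0ml and 456.0ml


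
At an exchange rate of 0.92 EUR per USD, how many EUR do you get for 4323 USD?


Amount × rate = 4323 × 0.92
= 3977.16 EUR

3977.16 EUR


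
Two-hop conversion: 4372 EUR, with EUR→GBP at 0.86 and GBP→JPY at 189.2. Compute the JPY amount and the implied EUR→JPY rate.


Step 1: 4372 EUR × 0.86 = 3759.92 GBP
Step 2: 3759.92 GBP × 189.2 = 711376.86 JPY
Implied rate EUR→JPY = 0.86 × 189.2 = 162.7120
= 711376.86 JPY; implied rate 162.7120 JPY/EUR

711376.86 JPY; implied rate 162.7120 JPY/EUR


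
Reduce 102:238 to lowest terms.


GCD(102, 238) = 34
102/34 : 238/34
= 3:7

3:7


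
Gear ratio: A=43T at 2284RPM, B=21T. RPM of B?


Gear ratio = 43:21 = 43:21
RPM_B = RPM_A × (teeth_A / teeth_B)
= 2284 × (43/21)
= 4676.8 RPM

4676.8 RPM


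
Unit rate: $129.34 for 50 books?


Unit rate = total / quantity
= 129.34 / 50
= $2.59 per unit

$2.59 per unit


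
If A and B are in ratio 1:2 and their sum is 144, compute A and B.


Let A = 1k, B = 2k.
1k + 2k = 144
3k = 144 → k = 144/3 = 48
A = 1×48 = 48, B = 2×48 = 96
= A = 48, B = 96

A = 48, B = 96


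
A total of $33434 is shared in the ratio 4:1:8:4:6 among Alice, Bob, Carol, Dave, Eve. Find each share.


Total parts = 4 + 1 + 8 + 4 + 6 = 23
Alice: 33434 × 4/23 = 5814.61
Bob: 33434 × 1/23 = 1453.65
Carol: 33434 × 8/23 = 11629.22
Dave: 33434 × 4/23 = 5814.61
Eve: 33434 × 6/23 = 8721.91
= Alice: $5814.61, Bob: $1453.65, Carol: $11629.22, Dave: $5814.61, Eve: $8721.91

Alice: $5814.61, Bob: $1453.65, Carol: $11629.22, Dave: $5814.61, Eve: $8721.91


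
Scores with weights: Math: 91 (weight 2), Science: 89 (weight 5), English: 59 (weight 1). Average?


Numerator = 91×2 + 89×5 + 59×1
= 182 + 445 + 59
= 686
Total weight = 8
Weighted avg = 686/8
= 85.75

85.75


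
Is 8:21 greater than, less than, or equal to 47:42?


8/21 = 0.3810
47/42 = 1.1190
0.3810 < 1.1190, so 8:21 is less
= less than

less than


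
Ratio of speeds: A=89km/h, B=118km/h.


Ratio = 89:118
GCD = 1
Simplified = 89:118
Time ratio (same distance) = 118:89
Speed ratio = 89:118

89:118


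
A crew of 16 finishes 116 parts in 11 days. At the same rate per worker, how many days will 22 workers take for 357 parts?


Days ∝ work / workers, so d₂ = d₁ × (m₁/m₂) × (w₂/w₁)
Workers factor (inverse): 16/22 ≈ 0.7273
Work factor (direct): 357/116 ≈ 3.0776
d₂ = 11 × 16/22 × 357/116 = (11 × 16 × 357) / (22 × 116) = 62832/2552
≈ 24.62 days

24.62 days


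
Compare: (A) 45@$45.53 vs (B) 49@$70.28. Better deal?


Deal A: $45.53/45 = $1.0118/unit
Deal B: $70.28/49 = $1.4343/unit
A is cheaper per unit
= Deal A

Deal A


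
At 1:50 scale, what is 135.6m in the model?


Model size = real / scale
= 135.6 / 50
= 2.7120 m

2.7120 m


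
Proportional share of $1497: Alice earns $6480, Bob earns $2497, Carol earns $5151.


Total income = 6480 + 2497 + 5151 = $14128
Alice: $1497 × 6480/14128 = $686.62
Bob: $1497 × 2497/14128 = $264.58
Carol: $1497 × 5151/14128 = $545.80
= Alice: $686.62, Bob: $264.58, Carol: $545.80

Alice: $686.62, Bob: $264.58, Carol: $545.80


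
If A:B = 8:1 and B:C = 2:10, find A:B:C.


Match B: multiply A:B by 2 → 16:2
Multiply B:C by 1 → 2:10
Combined: 16:2:10
GCD = 2
= 8:1:5

8:1:5


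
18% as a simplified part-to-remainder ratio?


18% means 18 parts out of 100; remainder = 82
Part : remainder = 18:82
GCD = 2
= 9:41

9:41


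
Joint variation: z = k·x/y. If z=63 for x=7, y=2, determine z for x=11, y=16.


z = k·x/y
Solve for k using the known point: k = z·y/x = 63×2/7 = 126/7 = 18.0000
Now evaluate at x=11, y=16:
z = k × 11 / 16 = (126 × 11) / (7 × 16) = 1386/112
= 12.3750

12.3750


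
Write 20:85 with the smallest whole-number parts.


GCD(20, 85) = 5
20/5 : 85/5
= 4:17

4:17


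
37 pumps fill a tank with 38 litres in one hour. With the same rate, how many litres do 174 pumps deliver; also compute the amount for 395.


Direct proportion: y/x = constant
k = 38/37 ≈ 1.0270
y at x=174: k × 174 = 38 × 174 / 37 = 6612/37 ≈ 178.70
y at x=395: k × 395 = 38 × 395 / 37 = 15010/37 ≈ 405.68
= 178.70 and 405.68

178.70 and 405.68


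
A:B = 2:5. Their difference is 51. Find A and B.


Let A = 2k, B = 5k.
5k - 2k = 51
3k = 51 → k = 51/3 = 17
A = 2×17 = 34, B = 5×17 = 85
= A = 34, B = 85

A = 34, B = 85


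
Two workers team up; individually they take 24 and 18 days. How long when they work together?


Rate of A = 1/24 per day
Rate of B = 1/18 per day
Combined rate = 1/24 + 1/18 = 42/432 ≈ 0.0972 per day
Days = 1 / combined rate = 432/42
≈ 10.29 days

10.29 days


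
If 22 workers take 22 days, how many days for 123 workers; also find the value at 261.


Inverse proportion: x × y = constant
k = 22 × 22 = 484
At x=123: k/123 = 3.93
At x=261: k/261 = 1.85
= 3.93 and 1.85

3.93 and 1.85


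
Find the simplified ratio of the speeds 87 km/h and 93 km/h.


Ratio = 87:93
GCD = 3
Simplified = 29:31
Time ratio (same distance) = 31:29
Speed ratio = 29:31

29:31


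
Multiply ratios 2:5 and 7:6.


Compound ratio = (2×7) : (5×6)
= 14:30
GCD = 2
= 7:15

7:15


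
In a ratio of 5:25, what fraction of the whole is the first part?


Total parts = 5 + 25 = 30
First part: 5/30 = 1/6
= 1/6

1/6


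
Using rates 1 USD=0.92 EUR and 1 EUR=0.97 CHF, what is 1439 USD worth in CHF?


Step 1: 1439 USD × 0.92 = 1323.88 EUR
Step 2: 1323.88 EUR × 0.97 = 1284.16 CHF
Implied rate USD→CHF = 0.92 × 0.97 = 0.8924
= 1284.16 CHF

1284.16 CHF


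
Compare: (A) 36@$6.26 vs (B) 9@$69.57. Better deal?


Deal A: $6.26/36 = $0.1739/unit
Deal B: $69.57/9 = $7.7300/unit
A is cheaper per unit
= Deal A

Deal A


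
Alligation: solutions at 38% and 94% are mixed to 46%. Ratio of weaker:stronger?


Let x parts of 38% mix with y parts of 94%.
38x + 94y = 46(x + y)
38x + 94y = 46x + 46y
x(38 - 46) = y(46 - 94)
x/y = (94 - 46)/(46 - 38) = 48/8
Simplify: 6:1
= 6:1

6:1


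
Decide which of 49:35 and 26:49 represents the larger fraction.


49/35 = 1.4000
26/49 = 0.5306
1.4000 > 0.5306, so 49:35 is greater
= 49:35

49:35


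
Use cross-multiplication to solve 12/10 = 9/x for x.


Cross multiply: 12 × x = 10 × 9
12x = 90
x = 90 / 12
= 7.50

7.50


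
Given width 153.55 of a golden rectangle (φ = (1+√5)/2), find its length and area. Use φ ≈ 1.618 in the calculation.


φ = (1 + √5) / 2 ≈ 1.618
Length = width × φ = 153.55 × 1.618 = 248.4439
≈ 248.44
Area = width × length = 153.55 × 248.4439 = 38148.560845 ≈ 38148.56
= Length: 248.44, Area: 38148.56

Length: 248.44, Area: 38148.56


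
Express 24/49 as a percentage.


Percentage = (part / whole) × 100
= (24 / 49) × 100
≈ 48.98%

48.98%


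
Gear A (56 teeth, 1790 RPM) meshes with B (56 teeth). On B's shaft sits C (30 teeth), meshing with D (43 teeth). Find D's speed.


Stage 1: RPM_B = RPM_A × t_A/t_B = 1790 × 56/56 = 100240/56 = 1790.00
B and C share a shaft → RPM_C = RPM_B
Stage 2: RPM_D = RPM_C × t_C/t_D = RPM_A × (t_A×t_C)/(t_B×t_D)
Overall ratio = (56×30)/(56×43) = 1680/2408
RPM_D = 1790 × 1680/2408 = 3007200/2408
≈ 1248.84 RPM

1248.84 RPM


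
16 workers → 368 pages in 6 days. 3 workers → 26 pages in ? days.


Days ∝ work / workers, so d₂ = d₁ × (m₁/m₂) × (w₂/w₁)
Workers factor (inverse): 16/3 ≈ 5.3333
Work factor (direct): 26/368 ≈ 0.0707
d₂ = 6 × 16/3 × 26/368 = (6 × 16 × 26) / (3 × 368) = 2496/1104
≈ 2.26 days

2.26 days


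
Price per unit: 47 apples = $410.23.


Unit rate = total / quantity
= 410.23 / 47
= $8.73 per unit

$8.73 per unit


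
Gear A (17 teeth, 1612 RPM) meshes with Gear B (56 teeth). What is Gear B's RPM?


Gear ratio = 17:56 = 17:56
RPM_B = RPM_A × (teeth_A / teeth_B)
= 1612 × (17/56)
= 489.4 RPM

489.4 RPM


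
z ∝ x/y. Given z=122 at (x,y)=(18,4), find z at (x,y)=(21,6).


z = k·x/y
Solve for k using the known point: k = z·y/x = 122×4/18 = 488/18 ≈ 27.1111
Now evaluate at x=21, y=6:
z = k × 21 / 6 = (488 × 21) / (18 × 6) = 10248/108
≈ 94.8889

94.8889


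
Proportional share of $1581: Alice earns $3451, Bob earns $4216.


Total income = 3451 + 4216 = $7667
Alice: $1581 × 3451/7667 = $711.63
Bob: $1581 × 4216/7667 = $869.37
= Alice: $711.63, Bob: $869.37

Alice: $711.63, Bob: $869.37


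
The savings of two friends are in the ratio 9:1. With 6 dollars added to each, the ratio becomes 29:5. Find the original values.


Let A = 9k, B = 1k.
(9k + 6) / (1k + 6) = 29/5
Cross-multiply: 5(9k + 6) = 29(1k + 6)
45k + 30 = 29k + 174
45k - 29k = 174 - 30
16k = 144
k = 144/16 = 9
A = 9×9 = 81, B = 1×9 = 9
= A = 81, B = 9

A = 81, B = 9


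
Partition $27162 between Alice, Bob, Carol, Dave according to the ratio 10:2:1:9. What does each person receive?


Total parts = 10 + 2 + 1 + 9 = 22
Alice: 27162 × 10/22 = 12346.36
Bob: 27162 × 2/22 = 2469.27
Carol: 27162 × 1/22 = 1234.64
Dave: 27162 × 9/22 = 11111.73
= Alice: $12346.36, Bob: $2469.27, Carol: $1234.64, Dave: $11111.73

Alice: $12346.36, Bob: $2469.27, Carol: $1234.64, Dave: $11111.73


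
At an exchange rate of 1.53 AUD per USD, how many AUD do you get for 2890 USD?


Amount × rate = 2890 × 1.53
= 4421.70 AUD

4421.70 AUD


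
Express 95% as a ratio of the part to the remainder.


95% means 95 parts out of 100; remainder = 5
Part : remainder = 95:5
GCD = 5
= 19:1

19:1


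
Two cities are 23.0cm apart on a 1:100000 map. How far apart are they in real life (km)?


Real distance = map distance × scale
= 23.0cm × 100000
= 2300000 cm = 23000.0 m
= 23.000 km

23.000 km


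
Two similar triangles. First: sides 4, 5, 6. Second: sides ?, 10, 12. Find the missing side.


Scale factor = 10/5 = 2
Missing side = 4 × 2
= 8.0

8.0


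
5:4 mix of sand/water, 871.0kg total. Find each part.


Total parts = 5 + 4 = 9
sand: 871.0 × 5/9 = 483.9kg
water: 871.0 × 4/9 = 387.1kg
= 483.9kg and 387.1kg

483.9kg and 387.1kg


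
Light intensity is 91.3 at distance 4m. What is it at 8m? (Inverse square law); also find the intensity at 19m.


I₁d₁² = I₂d₂²
I at 8m = 91.3 × (4/8)² = 91.3 × 16/64 = 1460.8/64 = 22.8250
I at 19m = 91.3 × (4/19)² = 91.3 × 16/361 = 1460.8/361 ≈ 4.0465
= 22.8250 and 4.0465

22.8250 and 4.0465


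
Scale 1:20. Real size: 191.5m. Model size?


Model size = real / scale
= 191.5 / 20
= 9.5750 m

9.5750 m


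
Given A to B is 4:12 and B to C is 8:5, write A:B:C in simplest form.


Match B: multiply A:B by 8 → 32:96
Multiply B:C by 12 → 96:60
Combined: 32:96:60
GCD = 4
= 8:24:15

8:24:15


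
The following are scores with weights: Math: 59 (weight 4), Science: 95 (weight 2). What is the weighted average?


Numerator = 59×4 + 95×2
= 236 + 190
= 426
Total weight = 6
Weighted avg = 426/6
= 71.00

71.00


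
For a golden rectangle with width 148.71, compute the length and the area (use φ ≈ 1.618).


φ = (1 + √5) / 2 ≈ 1.618
Length = width × φ = 148.71 × 1.618 = 240.61278
≈ 240.61
Area = width × length = 148.71 × 240.61278 = 35781.5265138 ≈ 35781.53
= Length: 240.61, Area: 35781.53

Length: 240.61, Area: 35781.53


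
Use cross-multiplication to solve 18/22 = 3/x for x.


Cross multiply: 18 × x = 22 × 3
18x = 66
x = 66 / 18
= 3.67

3.67


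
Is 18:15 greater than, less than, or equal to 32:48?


18/15 = 1.2000
32/48 = 0.6667
1.2000 > 0.6667, so 18:15 is greater
= greater than

greater than


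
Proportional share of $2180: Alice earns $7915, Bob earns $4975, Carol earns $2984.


Total income = 7915 + 4975 + 2984 = $15874
Alice: $2180 × 7915/15874 = $1086.98
Bob: $2180 × 4975/15874 = $683.22
Carol: $2180 × 2984/15874 = $409.80
= Alice: $1086.98, Bob: $683.22, Carol: $409.80

Alice: $1086.98, Bob: $683.22, Carol: $409.80


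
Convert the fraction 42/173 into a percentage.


Percentage = (part / whole) × 100
= (42 / 173) × 100
≈ 24.28%

24.28%


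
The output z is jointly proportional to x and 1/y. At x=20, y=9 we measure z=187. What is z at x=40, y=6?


z = k·x/y
Solve for k using the known point: k = z·y/x = 187×9/20 = 1683/20 = 84.1500
Now evaluate at x=40, y=6:
z = k × 40 / 6 = (1683 × 40) / (20 × 6) = 67320/120
= 561.0000

561.0000


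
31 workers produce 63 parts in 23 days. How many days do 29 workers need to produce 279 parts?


Days ∝ work / workers, so d₂ = d₁ × (m₁/m₂) × (w₂/w₁)
Workers factor (inverse): 31/29 ≈ 1.0690
Work factor (direct): 279/63 ≈ 4.4286
d₂ = 23 × 31/29 × 279/63 = (23 × 31 × 279) / (29 × 63) = 198927/1827
≈ 108.88 days

108.88 days


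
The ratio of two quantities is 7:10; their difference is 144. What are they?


Let A = 7k, B = 10k.
10k - 7k = 144
3k = 144 → k = 144/3 = 48
A = 7×48 = 336, B = 10×48 = 480
= A = 336, B = 480

A = 336, B = 480
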